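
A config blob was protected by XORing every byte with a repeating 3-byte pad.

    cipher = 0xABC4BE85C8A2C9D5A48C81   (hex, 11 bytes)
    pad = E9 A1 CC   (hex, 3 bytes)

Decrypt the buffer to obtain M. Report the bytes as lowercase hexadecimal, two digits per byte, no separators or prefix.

4265726c696e2074686520

The 3-byte key repeats, so the effective keystream is e9 a1 cc e9 a1 cc e9 a1 cc e9 a1.
byte 0: 171 ^ 233 =  66
byte 1: 196 ^ 161 = 101
byte 2: 190 ^ 204 = 114
byte 3: 133 ^ 233 = 108
byte 4: 200 ^ 161 = 105
byte 5: 162 ^ 204 = 110
byte 6: 201 ^ 233 =  32
byte 7: 213 ^ 161 = 116
byte 8: 164 ^ 204 = 104
byte 9: 140 ^ 233 = 101
byte 10: 129 ^ 161 =  32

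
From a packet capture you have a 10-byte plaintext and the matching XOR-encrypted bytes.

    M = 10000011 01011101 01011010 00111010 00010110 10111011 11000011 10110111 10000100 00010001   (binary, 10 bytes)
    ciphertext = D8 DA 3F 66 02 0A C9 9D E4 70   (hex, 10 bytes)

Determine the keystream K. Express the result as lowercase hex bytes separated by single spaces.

5b 87 65 5c 14 b1 0a 2a 60 61

Since ciphertext = M ⊕ K, XORing both sides with M gives K = M ⊕ ciphertext.
83 ^ d8 = 5b
5d ^ da = 87
5a ^ 3f = 65
3a ^ 66 = 5c
16 ^ 02 = 14
bb ^ 0a = b1
c3 ^ c9 = 0a
b7 ^ 9d = 2a
84 ^ e4 = 60
11 ^ 70 = 61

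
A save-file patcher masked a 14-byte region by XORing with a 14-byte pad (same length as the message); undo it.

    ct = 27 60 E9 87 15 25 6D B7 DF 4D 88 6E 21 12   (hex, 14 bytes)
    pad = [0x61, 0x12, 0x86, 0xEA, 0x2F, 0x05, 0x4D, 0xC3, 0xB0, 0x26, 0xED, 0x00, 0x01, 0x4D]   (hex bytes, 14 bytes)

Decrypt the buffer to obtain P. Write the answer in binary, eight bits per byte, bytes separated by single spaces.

01000110 01110010 01101111 01101101 00111010 00100000 00100000 01110100 01101111 01101011 01100101 01101110 00100000 01011111

XOR is its own inverse, so applying the key byte-wise gives the result directly.
27 XOR 61 = 46
60 XOR 12 = 72
e9 XOR 86 = 6f
87 XOR ea = 6d
15 XOR 2f = 3a
25 XOR 05 = 20
6d XOR 4d = 20
b7 XOR c3 = 74
df XOR b0 = 6f
4d XOR 26 = 6b
88 XOR ed = 65
6e XOR 00 = 6e
21 XOR 01 = 20
12 XOR 4d = 5f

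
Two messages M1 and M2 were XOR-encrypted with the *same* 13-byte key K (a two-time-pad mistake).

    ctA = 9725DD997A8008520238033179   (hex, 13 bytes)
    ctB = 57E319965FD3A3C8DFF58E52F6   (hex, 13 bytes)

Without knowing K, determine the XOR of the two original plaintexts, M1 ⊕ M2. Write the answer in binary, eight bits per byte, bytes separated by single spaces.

11000000 11000110 11000100 00001111 00100101 01010011 10101011 10011010 11011101 11001101 10001101 01100011 10001111

ctA ⊕ ctB = (M1 ⊕ K) ⊕ (M2 ⊕ K) = M1 ⊕ M2 — the shared key cancels under XOR.
byte 0: 97 xor 57 = c0
byte 1: 25 xor e3 = c6
byte 2: dd xor 19 = c4
byte 3: 99 xor 96 = 0f
byte 4: 7a xor 5f = 25
byte 5: 80 xor d3 = 53
byte 6: 08 xor a3 = ab
byte 7: 52 xor c8 = 9a
byte 8: 02 xor df = dd
byte 9: 38 xor f5 = cd
byte 10: 03 xor 8e = 8d
byte 11: 31 xor 52 = 63
byte 12: 79 xor f6 = 8f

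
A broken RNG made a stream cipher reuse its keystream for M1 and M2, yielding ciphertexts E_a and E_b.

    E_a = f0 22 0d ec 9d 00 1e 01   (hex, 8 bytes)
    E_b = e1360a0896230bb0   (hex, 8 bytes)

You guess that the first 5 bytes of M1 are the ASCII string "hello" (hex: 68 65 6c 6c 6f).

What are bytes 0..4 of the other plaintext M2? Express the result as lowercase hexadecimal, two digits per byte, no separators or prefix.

First, E_a ⊕ E_b = (M1 ⊕ K) ⊕ (M2 ⊕ K) = M1 ⊕ M2, so the key drops out. Then M2 = (M1 ⊕ M2) ⊕ M1 over the first 5 bytes.
byte 0: (f0 ⊕ e1) ⊕ 68 = 11 ⊕ 68 = 79
byte 1: (22 ⊕ 36) ⊕ 65 = 14 ⊕ 65 = 71
byte 2: (0d ⊕ 0a) ⊕ 6c = 07 ⊕ 6c = 6b
byte 3: (ec ⊕ 08) ⊕ 6c = e4 ⊕ 6c = 88
byte 4: (9d ⊕ 96) ⊕ 6f = 0b ⊕ 6f = 64

79716b8864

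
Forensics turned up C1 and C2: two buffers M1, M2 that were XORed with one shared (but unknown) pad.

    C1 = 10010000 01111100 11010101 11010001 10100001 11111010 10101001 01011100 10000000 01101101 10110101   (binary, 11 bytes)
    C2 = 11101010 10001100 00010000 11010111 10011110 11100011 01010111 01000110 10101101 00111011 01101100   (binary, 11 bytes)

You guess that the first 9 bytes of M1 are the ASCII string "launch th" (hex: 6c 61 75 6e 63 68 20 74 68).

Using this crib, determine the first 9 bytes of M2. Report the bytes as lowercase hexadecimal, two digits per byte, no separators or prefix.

1691b0685c71de6e45

First, C1 ⊕ C2 = (M1 ⊕ K) ⊕ (M2 ⊕ K) = M1 ⊕ M2, so the key drops out. Then M2 = (M1 ⊕ M2) ⊕ M1 over the first 9 bytes.
byte 0: (90 ⊕ ea) ⊕ 6c = 7a ⊕ 6c = 16
byte 1: (7c ⊕ 8c) ⊕ 61 = f0 ⊕ 61 = 91
byte 2: (d5 ⊕ 10) ⊕ 75 = c5 ⊕ 75 = b0
byte 3: (d1 ⊕ d7) ⊕ 6e = 06 ⊕ 6e = 68
byte 4: (a1 ⊕ 9e) ⊕ 63 = 3f ⊕ 63 = 5c
byte 5: (fa ⊕ e3) ⊕ 68 = 19 ⊕ 68 = 71
byte 6: (a9 ⊕ 57) ⊕ 20 = fe ⊕ 20 = de
byte 7: (5c ⊕ 46) ⊕ 74 = 1a ⊕ 74 = 6e
byte 8: (80 ⊕ ad) ⊕ 68 = 2d ⊕ 68 = 45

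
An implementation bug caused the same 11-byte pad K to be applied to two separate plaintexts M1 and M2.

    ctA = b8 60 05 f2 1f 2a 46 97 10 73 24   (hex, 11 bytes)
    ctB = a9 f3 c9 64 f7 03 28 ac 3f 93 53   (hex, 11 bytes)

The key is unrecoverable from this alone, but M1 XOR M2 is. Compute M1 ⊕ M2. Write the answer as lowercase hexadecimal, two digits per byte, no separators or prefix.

1193cc96e8296e3b2fe077

ctA ⊕ ctB = (M1 ⊕ K) ⊕ (M2 ⊕ K) = M1 ⊕ M2 — the shared key cancels under XOR.
b8 ⊕ a9 = 11
60 ⊕ f3 = 93
05 ⊕ c9 = cc
f2 ⊕ 64 = 96
1f ⊕ f7 = e8
2a ⊕ 03 = 29
46 ⊕ 28 = 6e
97 ⊕ ac = 3b
10 ⊕ 3f = 2f
73 ⊕ 93 = e0
24 ⊕ 53 = 77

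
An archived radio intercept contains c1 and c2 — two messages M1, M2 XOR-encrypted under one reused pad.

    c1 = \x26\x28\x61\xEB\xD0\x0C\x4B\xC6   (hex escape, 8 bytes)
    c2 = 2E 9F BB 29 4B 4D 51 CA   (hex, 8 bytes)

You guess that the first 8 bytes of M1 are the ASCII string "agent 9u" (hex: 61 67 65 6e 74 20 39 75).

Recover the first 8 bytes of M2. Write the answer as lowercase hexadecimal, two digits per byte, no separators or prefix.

69d0bfacef612379

First, c1 ⊕ c2 = (M1 ⊕ K) ⊕ (M2 ⊕ K) = M1 ⊕ M2, so the key drops out. Then M2 = (M1 ⊕ M2) ⊕ M1 over the first 8 bytes.
byte 0: (26 xor 2e) xor 61 = 08 xor 61 = 69
byte 1: (28 xor 9f) xor 67 = b7 xor 67 = d0
byte 2: (61 xor bb) xor 65 = da xor 65 = bf
byte 3: (eb xor 29) xor 6e = c2 xor 6e = ac
byte 4: (d0 xor 4b) xor 74 = 9b xor 74 = ef
byte 5: (0c xor 4d) xor 20 = 41 xor 20 = 61
byte 6: (4b xor 51) xor 39 = 1a xor 39 = 23
byte 7: (c6 xor ca) xor 75 = 0c xor 75 = 79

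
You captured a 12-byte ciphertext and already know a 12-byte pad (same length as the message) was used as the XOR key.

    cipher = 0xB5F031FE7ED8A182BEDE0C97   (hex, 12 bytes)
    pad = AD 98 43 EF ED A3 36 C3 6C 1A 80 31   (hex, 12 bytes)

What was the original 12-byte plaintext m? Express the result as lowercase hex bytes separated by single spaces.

18 68 72 11 93 7b 97 41 d2 c4 8c a6

181 XOR 173 =  24
240 XOR 152 = 104
 49 XOR  67 = 114
254 XOR 239 =  17
126 XOR 237 = 147
216 XOR 163 = 123
161 XOR  54 = 151
130 XOR 195 =  65
190 XOR 108 = 210
222 XOR  26 = 196
 12 XOR 128 = 140
151 XOR  49 = 166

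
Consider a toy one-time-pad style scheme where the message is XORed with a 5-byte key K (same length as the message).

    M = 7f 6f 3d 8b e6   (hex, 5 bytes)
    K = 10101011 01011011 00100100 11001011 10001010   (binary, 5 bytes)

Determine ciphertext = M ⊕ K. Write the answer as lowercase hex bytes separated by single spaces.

127 xor 171 = 212
111 xor  91 =  52
 61 xor  36 =  25
139 xor 203 =  64
230 xor 138 = 108

d4 34 19 40 6c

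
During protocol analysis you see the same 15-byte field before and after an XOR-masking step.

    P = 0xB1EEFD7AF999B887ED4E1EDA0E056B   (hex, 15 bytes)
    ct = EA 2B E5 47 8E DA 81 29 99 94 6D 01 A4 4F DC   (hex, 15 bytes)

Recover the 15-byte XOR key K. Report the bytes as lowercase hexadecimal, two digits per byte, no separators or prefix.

5bc5183d774339ae74da73dbaa4ab7

Since ct = P ⊕ K, XORing both sides with P gives K = P ⊕ ct.
10110001 ^ 11101010 = 01011011
11101110 ^ 00101011 = 11000101
11111101 ^ 11100101 = 00011000
01111010 ^ 01000111 = 00111101
11111001 ^ 10001110 = 01110111
10011001 ^ 11011010 = 01000011
10111000 ^ 10000001 = 00111001
10000111 ^ 00101001 = 10101110
11101101 ^ 10011001 = 01110100
01001110 ^ 10010100 = 11011010
00011110 ^ 01101101 = 01110011
11011010 ^ 00000001 = 11011011
00001110 ^ 10100100 = 10101010
00000101 ^ 01001111 = 01001010
01101011 ^ 11011100 = 10110111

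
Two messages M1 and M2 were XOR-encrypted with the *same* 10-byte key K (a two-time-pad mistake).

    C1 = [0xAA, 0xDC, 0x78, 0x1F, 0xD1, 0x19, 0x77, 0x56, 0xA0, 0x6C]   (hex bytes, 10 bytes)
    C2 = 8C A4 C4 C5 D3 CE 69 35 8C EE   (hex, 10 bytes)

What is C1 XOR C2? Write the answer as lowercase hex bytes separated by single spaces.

C1 ⊕ C2 = (M1 ⊕ K) ⊕ (M2 ⊕ K) = M1 ⊕ M2 — the shared key cancels under XOR.
byte 0: aa xor 8c = 26
byte 1: dc xor a4 = 78
byte 2: 78 xor c4 = bc
byte 3: 1f xor c5 = da
byte 4: d1 xor d3 = 02
byte 5: 19 xor ce = d7
byte 6: 77 xor 69 = 1e
byte 7: 56 xor 35 = 63
byte 8: a0 xor 8c = 2c
byte 9: 6c xor ee = 82

26 78 bc da 02 d7 1e 63 2c 82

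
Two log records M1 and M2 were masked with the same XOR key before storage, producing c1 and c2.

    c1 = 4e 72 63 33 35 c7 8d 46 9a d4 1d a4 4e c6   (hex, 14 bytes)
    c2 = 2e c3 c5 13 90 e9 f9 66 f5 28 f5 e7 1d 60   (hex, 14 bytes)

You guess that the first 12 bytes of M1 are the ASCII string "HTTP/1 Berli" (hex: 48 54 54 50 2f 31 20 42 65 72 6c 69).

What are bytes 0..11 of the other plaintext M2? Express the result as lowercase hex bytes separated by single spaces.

First, c1 ⊕ c2 = (M1 ⊕ K) ⊕ (M2 ⊕ K) = M1 ⊕ M2, so the key drops out. Then M2 = (M1 ⊕ M2) ⊕ M1 over the first 12 bytes.
byte 0: (4e ^ 2e) ^ 48 = 60 ^ 48 = 28
byte 1: (72 ^ c3) ^ 54 = b1 ^ 54 = e5
byte 2: (63 ^ c5) ^ 54 = a6 ^ 54 = f2
byte 3: (33 ^ 13) ^ 50 = 20 ^ 50 = 70
byte 4: (35 ^ 90) ^ 2f = a5 ^ 2f = 8a
byte 5: (c7 ^ e9) ^ 31 = 2e ^ 31 = 1f
byte 6: (8d ^ f9) ^ 20 = 74 ^ 20 = 54
byte 7: (46 ^ 66) ^ 42 = 20 ^ 42 = 62
byte 8: (9a ^ f5) ^ 65 = 6f ^ 65 = 0a
byte 9: (d4 ^ 28) ^ 72 = fc ^ 72 = 8e
byte 10: (1d ^ f5) ^ 6c = e8 ^ 6c = 84
byte 11: (a4 ^ e7) ^ 69 = 43 ^ 69 = 2a

28 e5 f2 70 8a 1f 54 62 0a 8e 84 2a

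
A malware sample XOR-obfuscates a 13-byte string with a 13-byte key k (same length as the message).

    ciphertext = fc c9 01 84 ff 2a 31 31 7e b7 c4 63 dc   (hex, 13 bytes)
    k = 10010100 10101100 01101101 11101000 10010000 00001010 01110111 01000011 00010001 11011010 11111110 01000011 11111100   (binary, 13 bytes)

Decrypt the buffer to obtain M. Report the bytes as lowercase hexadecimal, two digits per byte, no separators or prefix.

fc ^ 94 = 68
c9 ^ ac = 65
01 ^ 6d = 6c
84 ^ e8 = 6c
ff ^ 90 = 6f
2a ^ 0a = 20
31 ^ 77 = 46
31 ^ 43 = 72
7e ^ 11 = 6f
b7 ^ da = 6d
c4 ^ fe = 3a
63 ^ 43 = 20
dc ^ fc = 20

68656c6c6f2046726f6d3a2020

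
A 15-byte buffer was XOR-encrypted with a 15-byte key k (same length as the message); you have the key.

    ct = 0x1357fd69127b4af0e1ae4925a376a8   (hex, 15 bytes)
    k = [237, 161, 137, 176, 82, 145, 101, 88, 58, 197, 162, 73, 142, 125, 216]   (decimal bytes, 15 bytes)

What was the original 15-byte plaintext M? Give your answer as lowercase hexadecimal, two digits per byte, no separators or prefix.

fef674d940ea2fa8db6beb6c2d0b70

XOR is its own inverse, so applying the key byte-wise gives the result directly.
13 ⊕ ed = fe
57 ⊕ a1 = f6
fd ⊕ 89 = 74
69 ⊕ b0 = d9
12 ⊕ 52 = 40
7b ⊕ 91 = ea
4a ⊕ 65 = 2f
f0 ⊕ 58 = a8
e1 ⊕ 3a = db
ae ⊕ c5 = 6b
49 ⊕ a2 = eb
25 ⊕ 49 = 6c
a3 ⊕ 8e = 2d
76 ⊕ 7d = 0b
a8 ⊕ d8 = 70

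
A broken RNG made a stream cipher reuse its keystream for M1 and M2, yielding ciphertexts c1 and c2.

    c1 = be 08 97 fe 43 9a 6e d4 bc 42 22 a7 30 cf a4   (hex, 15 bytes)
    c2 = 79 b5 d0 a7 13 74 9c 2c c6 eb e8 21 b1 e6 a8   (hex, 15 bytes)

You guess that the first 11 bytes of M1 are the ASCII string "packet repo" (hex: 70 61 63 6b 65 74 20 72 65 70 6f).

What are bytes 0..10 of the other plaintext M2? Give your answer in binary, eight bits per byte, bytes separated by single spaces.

10110111 11011100 00100100 00110010 00110101 10011010 11010010 10001010 00011111 11011001 10100101

First, c1 ⊕ c2 = (M1 ⊕ K) ⊕ (M2 ⊕ K) = M1 ⊕ M2, so the key drops out. Then M2 = (M1 ⊕ M2) ⊕ M1 over the first 11 bytes.
byte 0: (be xor 79) xor 70 = c7 xor 70 = b7
byte 1: (08 xor b5) xor 61 = bd xor 61 = dc
byte 2: (97 xor d0) xor 63 = 47 xor 63 = 24
byte 3: (fe xor a7) xor 6b = 59 xor 6b = 32
byte 4: (43 xor 13) xor 65 = 50 xor 65 = 35
byte 5: (9a xor 74) xor 74 = ee xor 74 = 9a
byte 6: (6e xor 9c) xor 20 = f2 xor 20 = d2
byte 7: (d4 xor 2c) xor 72 = f8 xor 72 = 8a
byte 8: (bc xor c6) xor 65 = 7a xor 65 = 1f
byte 9: (42 xor eb) xor 70 = a9 xor 70 = d9
byte 10: (22 xor e8) xor 6f = ca xor 6f = a5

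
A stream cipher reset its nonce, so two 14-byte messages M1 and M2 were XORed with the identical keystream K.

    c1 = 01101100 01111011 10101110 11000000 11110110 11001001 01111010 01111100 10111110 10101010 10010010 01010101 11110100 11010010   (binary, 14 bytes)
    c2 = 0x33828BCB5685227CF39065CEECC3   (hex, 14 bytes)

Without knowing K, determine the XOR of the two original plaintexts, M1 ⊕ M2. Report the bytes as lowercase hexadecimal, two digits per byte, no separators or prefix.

c1 ⊕ c2 = (M1 ⊕ K) ⊕ (M2 ⊕ K) = M1 ⊕ M2 — the shared key cancels under XOR.
6c xor 33 = 5f
7b xor 82 = f9
ae xor 8b = 25
c0 xor cb = 0b
f6 xor 56 = a0
c9 xor 85 = 4c
7a xor 22 = 58
7c xor 7c = 00
be xor f3 = 4d
aa xor 90 = 3a
92 xor 65 = f7
55 xor ce = 9b
f4 xor ec = 18
d2 xor c3 = 11

5ff9250ba04c58004d3af79b1811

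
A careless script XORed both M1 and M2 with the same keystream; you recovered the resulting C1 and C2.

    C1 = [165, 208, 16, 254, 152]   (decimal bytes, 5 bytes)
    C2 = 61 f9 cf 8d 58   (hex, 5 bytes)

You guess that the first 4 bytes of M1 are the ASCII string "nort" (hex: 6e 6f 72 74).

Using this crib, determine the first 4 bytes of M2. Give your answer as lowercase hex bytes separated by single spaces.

First, C1 ⊕ C2 = (M1 ⊕ K) ⊕ (M2 ⊕ K) = M1 ⊕ M2, so the key drops out. Then M2 = (M1 ⊕ M2) ⊕ M1 over the first 4 bytes.
byte 0: (a5 ⊕ 61) ⊕ 6e = c4 ⊕ 6e = aa
byte 1: (d0 ⊕ f9) ⊕ 6f = 29 ⊕ 6f = 46
byte 2: (10 ⊕ cf) ⊕ 72 = df ⊕ 72 = ad
byte 3: (fe ⊕ 8d) ⊕ 74 = 73 ⊕ 74 = 07

aa 46 ad 07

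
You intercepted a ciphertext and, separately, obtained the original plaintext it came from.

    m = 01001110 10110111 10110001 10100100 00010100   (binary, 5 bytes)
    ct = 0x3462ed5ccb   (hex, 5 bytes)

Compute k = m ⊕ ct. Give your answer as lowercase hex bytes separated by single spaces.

Since ct = m ⊕ k, XORing both sides with m gives k = m ⊕ ct.
 78 ^  52 = 122
183 ^  98 = 213
177 ^ 237 =  92
164 ^  92 = 248
 20 ^ 203 = 223

7a d5 5c f8 df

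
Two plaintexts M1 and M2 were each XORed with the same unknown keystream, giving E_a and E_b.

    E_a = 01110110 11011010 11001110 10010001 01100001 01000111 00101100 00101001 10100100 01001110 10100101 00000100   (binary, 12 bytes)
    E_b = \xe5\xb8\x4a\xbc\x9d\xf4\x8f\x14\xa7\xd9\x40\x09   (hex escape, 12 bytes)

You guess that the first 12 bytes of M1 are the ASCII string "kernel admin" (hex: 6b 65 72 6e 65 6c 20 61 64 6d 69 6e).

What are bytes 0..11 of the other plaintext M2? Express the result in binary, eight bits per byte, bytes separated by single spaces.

First, E_a ⊕ E_b = (M1 ⊕ K) ⊕ (M2 ⊕ K) = M1 ⊕ M2, so the key drops out. Then M2 = (M1 ⊕ M2) ⊕ M1 over the first 12 bytes.
byte 0: (76 ⊕ e5) ⊕ 6b = 93 ⊕ 6b = f8
byte 1: (da ⊕ b8) ⊕ 65 = 62 ⊕ 65 = 07
byte 2: (ce ⊕ 4a) ⊕ 72 = 84 ⊕ 72 = f6
byte 3: (91 ⊕ bc) ⊕ 6e = 2d ⊕ 6e = 43
byte 4: (61 ⊕ 9d) ⊕ 65 = fc ⊕ 65 = 99
byte 5: (47 ⊕ f4) ⊕ 6c = b3 ⊕ 6c = df
byte 6: (2c ⊕ 8f) ⊕ 20 = a3 ⊕ 20 = 83
byte 7: (29 ⊕ 14) ⊕ 61 = 3d ⊕ 61 = 5c
byte 8: (a4 ⊕ a7) ⊕ 64 = 03 ⊕ 64 = 67
byte 9: (4e ⊕ d9) ⊕ 6d = 97 ⊕ 6d = fa
byte 10: (a5 ⊕ 40) ⊕ 69 = e5 ⊕ 69 = 8c
byte 11: (04 ⊕ 09) ⊕ 6e = 0d ⊕ 6e = 63

11111000 00000111 11110110 01000011 10011001 11011111 10000011 01011100 01100111 11111010 10001100 01100011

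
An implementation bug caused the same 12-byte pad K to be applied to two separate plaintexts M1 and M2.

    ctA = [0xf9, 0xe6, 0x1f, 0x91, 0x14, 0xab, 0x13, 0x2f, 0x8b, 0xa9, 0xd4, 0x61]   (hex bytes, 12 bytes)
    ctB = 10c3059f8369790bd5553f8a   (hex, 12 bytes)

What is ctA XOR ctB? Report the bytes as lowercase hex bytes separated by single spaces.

ctA ⊕ ctB = (M1 ⊕ K) ⊕ (M2 ⊕ K) = M1 ⊕ M2 — the shared key cancels under XOR.
f9 XOR 10 = e9
e6 XOR c3 = 25
1f XOR 05 = 1a
91 XOR 9f = 0e
14 XOR 83 = 97
ab XOR 69 = c2
13 XOR 79 = 6a
2f XOR 0b = 24
8b XOR d5 = 5e
a9 XOR 55 = fc
d4 XOR 3f = eb
61 XOR 8a = eb

e9 25 1a 0e 97 c2 6a 24 5e fc eb eb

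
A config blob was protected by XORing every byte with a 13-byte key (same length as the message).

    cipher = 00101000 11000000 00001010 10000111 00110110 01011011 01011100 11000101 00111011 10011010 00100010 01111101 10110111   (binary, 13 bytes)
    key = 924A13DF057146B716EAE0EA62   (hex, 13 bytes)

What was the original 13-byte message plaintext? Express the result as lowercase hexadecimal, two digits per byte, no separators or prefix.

ba8a1958332a1a722d70c297d5

00101000 ⊕ 10010010 = 10111010
11000000 ⊕ 01001010 = 10001010
00001010 ⊕ 00010011 = 00011001
10000111 ⊕ 11011111 = 01011000
00110110 ⊕ 00000101 = 00110011
01011011 ⊕ 01110001 = 00101010
01011100 ⊕ 01000110 = 00011010
11000101 ⊕ 10110111 = 01110010
00111011 ⊕ 00010110 = 00101101
10011010 ⊕ 11101010 = 01110000
00100010 ⊕ 11100000 = 11000010
01111101 ⊕ 11101010 = 10010111
10110111 ⊕ 01100010 = 11010101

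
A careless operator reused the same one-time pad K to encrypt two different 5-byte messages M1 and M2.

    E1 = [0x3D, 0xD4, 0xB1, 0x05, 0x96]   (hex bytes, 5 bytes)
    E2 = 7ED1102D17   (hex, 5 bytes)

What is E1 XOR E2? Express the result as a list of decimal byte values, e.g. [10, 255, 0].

[67, 5, 161, 40, 129]

E1 ⊕ E2 = (M1 ⊕ K) ⊕ (M2 ⊕ K) = M1 ⊕ M2 — the shared key cancels under XOR.
00111101 XOR 01111110 = 01000011
11010100 XOR 11010001 = 00000101
10110001 XOR 00010000 = 10100001
00000101 XOR 00101101 = 00101000
10010110 XOR 00010111 = 10000001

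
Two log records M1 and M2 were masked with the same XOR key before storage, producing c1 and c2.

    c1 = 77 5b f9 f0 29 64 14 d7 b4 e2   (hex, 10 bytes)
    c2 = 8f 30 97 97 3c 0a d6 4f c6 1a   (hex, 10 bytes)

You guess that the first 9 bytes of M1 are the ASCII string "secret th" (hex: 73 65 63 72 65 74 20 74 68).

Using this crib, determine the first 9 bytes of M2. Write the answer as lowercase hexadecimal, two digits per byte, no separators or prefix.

8b0e0d15701ae2ec1a

First, c1 ⊕ c2 = (M1 ⊕ K) ⊕ (M2 ⊕ K) = M1 ⊕ M2, so the key drops out. Then M2 = (M1 ⊕ M2) ⊕ M1 over the first 9 bytes.
byte 0: (77 XOR 8f) XOR 73 = f8 XOR 73 = 8b
byte 1: (5b XOR 30) XOR 65 = 6b XOR 65 = 0e
byte 2: (f9 XOR 97) XOR 63 = 6e XOR 63 = 0d
byte 3: (f0 XOR 97) XOR 72 = 67 XOR 72 = 15
byte 4: (29 XOR 3c) XOR 65 = 15 XOR 65 = 70
byte 5: (64 XOR 0a) XOR 74 = 6e XOR 74 = 1a
byte 6: (14 XOR d6) XOR 20 = c2 XOR 20 = e2
byte 7: (d7 XOR 4f) XOR 74 = 98 XOR 74 = ec
byte 8: (b4 XOR c6) XOR 68 = 72 XOR 68 = 1a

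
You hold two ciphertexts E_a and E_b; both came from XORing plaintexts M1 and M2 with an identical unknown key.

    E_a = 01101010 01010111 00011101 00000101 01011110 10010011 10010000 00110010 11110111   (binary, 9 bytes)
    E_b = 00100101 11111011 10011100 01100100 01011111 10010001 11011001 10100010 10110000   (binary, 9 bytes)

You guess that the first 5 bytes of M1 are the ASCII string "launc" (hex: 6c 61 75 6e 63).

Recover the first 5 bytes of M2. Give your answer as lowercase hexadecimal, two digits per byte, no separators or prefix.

23cdf40f62

First, E_a ⊕ E_b = (M1 ⊕ K) ⊕ (M2 ⊕ K) = M1 ⊕ M2, so the key drops out. Then M2 = (M1 ⊕ M2) ⊕ M1 over the first 5 bytes.
byte 0: (6a ^ 25) ^ 6c = 4f ^ 6c = 23
byte 1: (57 ^ fb) ^ 61 = ac ^ 61 = cd
byte 2: (1d ^ 9c) ^ 75 = 81 ^ 75 = f4
byte 3: (05 ^ 64) ^ 6e = 61 ^ 6e = 0f
byte 4: (5e ^ 5f) ^ 63 = 01 ^ 63 = 62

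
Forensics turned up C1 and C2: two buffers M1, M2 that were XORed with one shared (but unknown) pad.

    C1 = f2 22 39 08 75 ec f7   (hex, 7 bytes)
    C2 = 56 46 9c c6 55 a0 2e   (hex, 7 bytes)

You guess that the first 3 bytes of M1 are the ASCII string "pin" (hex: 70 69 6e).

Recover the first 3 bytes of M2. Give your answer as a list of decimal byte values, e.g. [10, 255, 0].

[212, 13, 203]

First, C1 ⊕ C2 = (M1 ⊕ K) ⊕ (M2 ⊕ K) = M1 ⊕ M2, so the key drops out. Then M2 = (M1 ⊕ M2) ⊕ M1 over the first 3 bytes.
byte 0: (f2 XOR 56) XOR 70 = a4 XOR 70 = d4
byte 1: (22 XOR 46) XOR 69 = 64 XOR 69 = 0d
byte 2: (39 XOR 9c) XOR 6e = a5 XOR 6e = cb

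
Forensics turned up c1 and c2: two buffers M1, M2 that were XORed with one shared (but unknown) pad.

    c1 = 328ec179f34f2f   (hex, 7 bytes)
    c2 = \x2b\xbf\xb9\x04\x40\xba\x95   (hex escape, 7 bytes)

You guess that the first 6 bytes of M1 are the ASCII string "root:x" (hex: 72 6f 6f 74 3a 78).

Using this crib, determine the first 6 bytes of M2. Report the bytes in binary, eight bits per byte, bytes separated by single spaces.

First, c1 ⊕ c2 = (M1 ⊕ K) ⊕ (M2 ⊕ K) = M1 ⊕ M2, so the key drops out. Then M2 = (M1 ⊕ M2) ⊕ M1 over the first 6 bytes.
byte 0: (32 ^ 2b) ^ 72 = 19 ^ 72 = 6b
byte 1: (8e ^ bf) ^ 6f = 31 ^ 6f = 5e
byte 2: (c1 ^ b9) ^ 6f = 78 ^ 6f = 17
byte 3: (79 ^ 04) ^ 74 = 7d ^ 74 = 09
byte 4: (f3 ^ 40) ^ 3a = b3 ^ 3a = 89
byte 5: (4f ^ ba) ^ 78 = f5 ^ 78 = 8d

01101011 01011110 00010111 00001001 10001001 10001101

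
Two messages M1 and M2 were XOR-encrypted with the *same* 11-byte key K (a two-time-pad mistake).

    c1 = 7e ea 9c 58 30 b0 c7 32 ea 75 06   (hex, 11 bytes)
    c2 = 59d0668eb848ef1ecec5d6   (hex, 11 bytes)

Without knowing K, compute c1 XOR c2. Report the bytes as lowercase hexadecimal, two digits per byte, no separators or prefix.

273afad688f8282c24b0d0

c1 ⊕ c2 = (M1 ⊕ K) ⊕ (M2 ⊕ K) = M1 ⊕ M2 — the shared key cancels under XOR.
7e ^ 59 = 27
ea ^ d0 = 3a
9c ^ 66 = fa
58 ^ 8e = d6
30 ^ b8 = 88
b0 ^ 48 = f8
c7 ^ ef = 28
32 ^ 1e = 2c
ea ^ ce = 24
75 ^ c5 = b0
06 ^ d6 = d0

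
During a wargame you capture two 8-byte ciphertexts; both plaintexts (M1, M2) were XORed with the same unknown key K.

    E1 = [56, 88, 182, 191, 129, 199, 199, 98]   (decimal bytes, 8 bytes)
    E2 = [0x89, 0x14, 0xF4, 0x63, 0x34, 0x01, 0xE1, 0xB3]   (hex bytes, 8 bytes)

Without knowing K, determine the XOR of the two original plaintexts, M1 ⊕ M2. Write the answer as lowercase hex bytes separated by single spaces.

b1 4c 42 dc b5 c6 26 d1

E1 ⊕ E2 = (M1 ⊕ K) ⊕ (M2 ⊕ K) = M1 ⊕ M2 — the shared key cancels under XOR.
byte 0: 38 xor 89 = b1
byte 1: 58 xor 14 = 4c
byte 2: b6 xor f4 = 42
byte 3: bf xor 63 = dc
byte 4: 81 xor 34 = b5
byte 5: c7 xor 01 = c6
byte 6: c7 xor e1 = 26
byte 7: 62 xor b3 = d1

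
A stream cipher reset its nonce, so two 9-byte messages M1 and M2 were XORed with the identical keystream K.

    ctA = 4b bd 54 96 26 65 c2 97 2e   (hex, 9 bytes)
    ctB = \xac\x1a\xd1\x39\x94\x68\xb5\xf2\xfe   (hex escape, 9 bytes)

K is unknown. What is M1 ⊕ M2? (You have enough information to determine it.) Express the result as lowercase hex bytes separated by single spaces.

ctA ⊕ ctB = (M1 ⊕ K) ⊕ (M2 ⊕ K) = M1 ⊕ M2 — the shared key cancels under XOR.
 75 ⊕ 172 = 231
189 ⊕  26 = 167
 84 ⊕ 209 = 133
150 ⊕  57 = 175
 38 ⊕ 148 = 178
101 ⊕ 104 =  13
194 ⊕ 181 = 119
151 ⊕ 242 = 101
 46 ⊕ 254 = 208

e7 a7 85 af b2 0d 77 65 d0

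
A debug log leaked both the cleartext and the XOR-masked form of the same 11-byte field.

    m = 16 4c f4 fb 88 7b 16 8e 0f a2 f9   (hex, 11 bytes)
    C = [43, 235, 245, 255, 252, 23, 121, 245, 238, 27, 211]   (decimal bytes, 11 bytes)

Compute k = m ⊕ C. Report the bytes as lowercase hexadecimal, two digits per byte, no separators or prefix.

3da70104746c6f7be1b92a

Since C = m ⊕ k, XORing both sides with m gives k = m ⊕ C.
byte 0: 16 ^ 2b = 3d
byte 1: 4c ^ eb = a7
byte 2: f4 ^ f5 = 01
byte 3: fb ^ ff = 04
byte 4: 88 ^ fc = 74
byte 5: 7b ^ 17 = 6c
byte 6: 16 ^ 79 = 6f
byte 7: 8e ^ f5 = 7b
byte 8: 0f ^ ee = e1
byte 9: a2 ^ 1b = b9
byte 10: f9 ^ d3 = 2a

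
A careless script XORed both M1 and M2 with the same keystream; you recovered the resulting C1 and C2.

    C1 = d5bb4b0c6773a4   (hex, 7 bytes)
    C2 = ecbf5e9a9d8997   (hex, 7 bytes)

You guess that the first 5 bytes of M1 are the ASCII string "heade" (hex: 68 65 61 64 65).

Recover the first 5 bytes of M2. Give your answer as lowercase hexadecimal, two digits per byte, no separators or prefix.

516174f29f

First, C1 ⊕ C2 = (M1 ⊕ K) ⊕ (M2 ⊕ K) = M1 ⊕ M2, so the key drops out. Then M2 = (M1 ⊕ M2) ⊕ M1 over the first 5 bytes.
byte 0: (d5 xor ec) xor 68 = 39 xor 68 = 51
byte 1: (bb xor bf) xor 65 = 04 xor 65 = 61
byte 2: (4b xor 5e) xor 61 = 15 xor 61 = 74
byte 3: (0c xor 9a) xor 64 = 96 xor 64 = f2
byte 4: (67 xor 9d) xor 65 = fa xor 65 = 9f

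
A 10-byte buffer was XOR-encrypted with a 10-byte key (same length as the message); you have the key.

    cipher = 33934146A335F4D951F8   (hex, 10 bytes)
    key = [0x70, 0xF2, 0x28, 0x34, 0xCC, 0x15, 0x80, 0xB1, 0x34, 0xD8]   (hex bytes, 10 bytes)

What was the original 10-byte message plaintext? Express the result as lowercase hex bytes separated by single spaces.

00110011 XOR 01110000 = 01000011
10010011 XOR 11110010 = 01100001
01000001 XOR 00101000 = 01101001
01000110 XOR 00110100 = 01110010
10100011 XOR 11001100 = 01101111
00110101 XOR 00010101 = 00100000
11110100 XOR 10000000 = 01110100
11011001 XOR 10110001 = 01101000
01010001 XOR 00110100 = 01100101
11111000 XOR 11011000 = 00100000

43 61 69 72 6f 20 74 68 65 20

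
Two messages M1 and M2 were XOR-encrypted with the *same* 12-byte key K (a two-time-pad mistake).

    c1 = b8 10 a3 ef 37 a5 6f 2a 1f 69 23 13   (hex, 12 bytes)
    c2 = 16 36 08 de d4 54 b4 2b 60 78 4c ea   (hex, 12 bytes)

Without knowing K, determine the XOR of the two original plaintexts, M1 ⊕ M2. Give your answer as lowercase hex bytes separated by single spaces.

ae 26 ab 31 e3 f1 db 01 7f 11 6f f9

c1 ⊕ c2 = (M1 ⊕ K) ⊕ (M2 ⊕ K) = M1 ⊕ M2 — the shared key cancels under XOR.
10111000 ⊕ 00010110 = 10101110
00010000 ⊕ 00110110 = 00100110
10100011 ⊕ 00001000 = 10101011
11101111 ⊕ 11011110 = 00110001
00110111 ⊕ 11010100 = 11100011
10100101 ⊕ 01010100 = 11110001
01101111 ⊕ 10110100 = 11011011
00101010 ⊕ 00101011 = 00000001
00011111 ⊕ 01100000 = 01111111
01101001 ⊕ 01111000 = 00010001
00100011 ⊕ 01001100 = 01101111
00010011 ⊕ 11101010 = 11111001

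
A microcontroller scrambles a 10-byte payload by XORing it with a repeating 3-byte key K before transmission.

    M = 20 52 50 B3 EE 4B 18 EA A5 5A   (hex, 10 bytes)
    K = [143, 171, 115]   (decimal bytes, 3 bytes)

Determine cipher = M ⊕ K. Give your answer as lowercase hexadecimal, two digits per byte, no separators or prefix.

aff9233c45389741d6d5

The 3-byte key repeats, so the effective keystream is 8f ab 73 8f ab 73 8f ab 73 8f.
byte 0:  32 ⊕ 143 = 175
byte 1:  82 ⊕ 171 = 249
byte 2:  80 ⊕ 115 =  35
byte 3: 179 ⊕ 143 =  60
byte 4: 238 ⊕ 171 =  69
byte 5:  75 ⊕ 115 =  56
byte 6:  24 ⊕ 143 = 151
byte 7: 234 ⊕ 171 =  65
byte 8: 165 ⊕ 115 = 214
byte 9:  90 ⊕ 143 = 213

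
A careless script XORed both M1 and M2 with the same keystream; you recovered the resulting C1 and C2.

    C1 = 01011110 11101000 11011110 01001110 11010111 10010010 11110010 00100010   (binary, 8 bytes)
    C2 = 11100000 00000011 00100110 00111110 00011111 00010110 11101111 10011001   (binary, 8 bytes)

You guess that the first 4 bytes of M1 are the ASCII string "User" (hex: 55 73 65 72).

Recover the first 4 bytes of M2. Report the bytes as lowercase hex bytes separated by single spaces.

eb 98 9d 02

First, C1 ⊕ C2 = (M1 ⊕ K) ⊕ (M2 ⊕ K) = M1 ⊕ M2, so the key drops out. Then M2 = (M1 ⊕ M2) ⊕ M1 over the first 4 bytes.
byte 0: (5e XOR e0) XOR 55 = be XOR 55 = eb
byte 1: (e8 XOR 03) XOR 73 = eb XOR 73 = 98
byte 2: (de XOR 26) XOR 65 = f8 XOR 65 = 9d
byte 3: (4e XOR 3e) XOR 72 = 70 XOR 72 = 02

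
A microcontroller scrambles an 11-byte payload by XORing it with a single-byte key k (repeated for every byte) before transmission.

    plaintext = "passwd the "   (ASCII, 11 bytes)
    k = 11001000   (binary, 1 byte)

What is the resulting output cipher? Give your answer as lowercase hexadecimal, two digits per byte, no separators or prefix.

b8a9bbbbbface8bca0ade8

The 1-byte key repeats, so the effective keystream is c8 c8 c8 c8 c8 c8 c8 c8 c8 c8 c8.
byte 0: 70 ⊕ c8 = b8
byte 1: 61 ⊕ c8 = a9
byte 2: 73 ⊕ c8 = bb
byte 3: 73 ⊕ c8 = bb
byte 4: 77 ⊕ c8 = bf
byte 5: 64 ⊕ c8 = ac
byte 6: 20 ⊕ c8 = e8
byte 7: 74 ⊕ c8 = bc
byte 8: 68 ⊕ c8 = a0
byte 9: 65 ⊕ c8 = ad
byte 10: 20 ⊕ c8 = e8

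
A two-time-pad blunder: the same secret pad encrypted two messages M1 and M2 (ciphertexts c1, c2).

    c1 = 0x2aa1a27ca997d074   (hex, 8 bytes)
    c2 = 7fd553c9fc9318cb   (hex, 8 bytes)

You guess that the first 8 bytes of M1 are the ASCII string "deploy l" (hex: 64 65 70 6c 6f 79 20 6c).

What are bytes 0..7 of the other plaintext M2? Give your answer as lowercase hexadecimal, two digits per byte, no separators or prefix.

311181d93a7de8d3

First, c1 ⊕ c2 = (M1 ⊕ K) ⊕ (M2 ⊕ K) = M1 ⊕ M2, so the key drops out. Then M2 = (M1 ⊕ M2) ⊕ M1 over the first 8 bytes.
byte 0: (2a ⊕ 7f) ⊕ 64 = 55 ⊕ 64 = 31
byte 1: (a1 ⊕ d5) ⊕ 65 = 74 ⊕ 65 = 11
byte 2: (a2 ⊕ 53) ⊕ 70 = f1 ⊕ 70 = 81
byte 3: (7c ⊕ c9) ⊕ 6c = b5 ⊕ 6c = d9
byte 4: (a9 ⊕ fc) ⊕ 6f = 55 ⊕ 6f = 3a
byte 5: (97 ⊕ 93) ⊕ 79 = 04 ⊕ 79 = 7d
byte 6: (d0 ⊕ 18) ⊕ 20 = c8 ⊕ 20 = e8
byte 7: (74 ⊕ cb) ⊕ 6c = bf ⊕ 6c = d3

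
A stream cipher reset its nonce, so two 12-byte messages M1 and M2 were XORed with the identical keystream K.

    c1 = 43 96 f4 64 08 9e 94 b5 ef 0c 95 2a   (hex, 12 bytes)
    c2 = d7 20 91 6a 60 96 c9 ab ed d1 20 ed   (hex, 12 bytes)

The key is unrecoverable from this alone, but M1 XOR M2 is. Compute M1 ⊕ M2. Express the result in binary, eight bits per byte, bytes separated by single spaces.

c1 ⊕ c2 = (M1 ⊕ K) ⊕ (M2 ⊕ K) = M1 ⊕ M2 — the shared key cancels under XOR.
43 ⊕ d7 = 94
96 ⊕ 20 = b6
f4 ⊕ 91 = 65
64 ⊕ 6a = 0e
08 ⊕ 60 = 68
9e ⊕ 96 = 08
94 ⊕ c9 = 5d
b5 ⊕ ab = 1e
ef ⊕ ed = 02
0c ⊕ d1 = dd
95 ⊕ 20 = b5
2a ⊕ ed = c7

10010100 10110110 01100101 00001110 01101000 00001000 01011101 00011110 00000010 11011101 10110101 11000111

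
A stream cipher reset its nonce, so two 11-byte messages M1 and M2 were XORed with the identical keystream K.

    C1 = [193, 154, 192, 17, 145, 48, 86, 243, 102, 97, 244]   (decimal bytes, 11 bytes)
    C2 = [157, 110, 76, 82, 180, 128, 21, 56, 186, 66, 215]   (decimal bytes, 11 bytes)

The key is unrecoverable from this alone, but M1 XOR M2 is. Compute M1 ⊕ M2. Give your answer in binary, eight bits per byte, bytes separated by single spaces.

01011100 11110100 10001100 01000011 00100101 10110000 01000011 11001011 11011100 00100011 00100011

C1 ⊕ C2 = (M1 ⊕ K) ⊕ (M2 ⊕ K) = M1 ⊕ M2 — the shared key cancels under XOR.
byte 0: c1 xor 9d = 5c
byte 1: 9a xor 6e = f4
byte 2: c0 xor 4c = 8c
byte 3: 11 xor 52 = 43
byte 4: 91 xor b4 = 25
byte 5: 30 xor 80 = b0
byte 6: 56 xor 15 = 43
byte 7: f3 xor 38 = cb
byte 8: 66 xor ba = dc
byte 9: 61 xor 42 = 23
byte 10: f4 xor d7 = 23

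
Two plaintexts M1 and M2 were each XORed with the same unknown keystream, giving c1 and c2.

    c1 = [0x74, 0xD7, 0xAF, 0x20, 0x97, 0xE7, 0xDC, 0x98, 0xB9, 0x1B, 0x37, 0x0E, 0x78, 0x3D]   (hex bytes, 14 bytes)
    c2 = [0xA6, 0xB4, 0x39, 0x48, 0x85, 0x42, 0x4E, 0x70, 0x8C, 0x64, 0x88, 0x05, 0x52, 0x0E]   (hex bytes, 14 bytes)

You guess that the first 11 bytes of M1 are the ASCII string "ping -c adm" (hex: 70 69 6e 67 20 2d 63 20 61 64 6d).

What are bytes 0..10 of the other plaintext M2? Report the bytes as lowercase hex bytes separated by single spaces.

a2 0a f8 0f 32 88 f1 c8 54 1b d2

First, c1 ⊕ c2 = (M1 ⊕ K) ⊕ (M2 ⊕ K) = M1 ⊕ M2, so the key drops out. Then M2 = (M1 ⊕ M2) ⊕ M1 over the first 11 bytes.
byte 0: (74 ⊕ a6) ⊕ 70 = d2 ⊕ 70 = a2
byte 1: (d7 ⊕ b4) ⊕ 69 = 63 ⊕ 69 = 0a
byte 2: (af ⊕ 39) ⊕ 6e = 96 ⊕ 6e = f8
byte 3: (20 ⊕ 48) ⊕ 67 = 68 ⊕ 67 = 0f
byte 4: (97 ⊕ 85) ⊕ 20 = 12 ⊕ 20 = 32
byte 5: (e7 ⊕ 42) ⊕ 2d = a5 ⊕ 2d = 88
byte 6: (dc ⊕ 4e) ⊕ 63 = 92 ⊕ 63 = f1
byte 7: (98 ⊕ 70) ⊕ 20 = e8 ⊕ 20 = c8
byte 8: (b9 ⊕ 8c) ⊕ 61 = 35 ⊕ 61 = 54
byte 9: (1b ⊕ 64) ⊕ 64 = 7f ⊕ 64 = 1b
byte 10: (37 ⊕ 88) ⊕ 6d = bf ⊕ 6d = d2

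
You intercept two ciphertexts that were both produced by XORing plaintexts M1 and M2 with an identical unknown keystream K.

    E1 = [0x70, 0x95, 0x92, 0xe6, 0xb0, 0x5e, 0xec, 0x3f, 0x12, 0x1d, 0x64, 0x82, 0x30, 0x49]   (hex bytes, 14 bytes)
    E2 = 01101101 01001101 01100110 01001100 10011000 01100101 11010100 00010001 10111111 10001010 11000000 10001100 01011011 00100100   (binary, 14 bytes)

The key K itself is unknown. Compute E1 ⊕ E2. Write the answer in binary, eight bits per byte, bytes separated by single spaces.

00011101 11011000 11110100 10101010 00101000 00111011 00111000 00101110 10101101 10010111 10100100 00001110 01101011 01101101

E1 ⊕ E2 = (M1 ⊕ K) ⊕ (M2 ⊕ K) = M1 ⊕ M2 — the shared key cancels under XOR.
70 xor 6d = 1d
95 xor 4d = d8
92 xor 66 = f4
e6 xor 4c = aa
b0 xor 98 = 28
5e xor 65 = 3b
ec xor d4 = 38
3f xor 11 = 2e
12 xor bf = ad
1d xor 8a = 97
64 xor c0 = a4
82 xor 8c = 0e
30 xor 5b = 6b
49 xor 24 = 6d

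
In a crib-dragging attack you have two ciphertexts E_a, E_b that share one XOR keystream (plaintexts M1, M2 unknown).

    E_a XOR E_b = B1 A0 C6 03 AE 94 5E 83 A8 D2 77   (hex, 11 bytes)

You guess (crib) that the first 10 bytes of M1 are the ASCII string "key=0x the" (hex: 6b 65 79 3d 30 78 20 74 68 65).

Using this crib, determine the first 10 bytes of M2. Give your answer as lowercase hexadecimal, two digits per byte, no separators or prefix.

dac5bf3e9eec7ef7c0b7

Since E_a ⊕ E_b = M1 ⊕ M2, XORing with the guessed M1 bytes yields the corresponding M2 bytes: M2 = (E_a ⊕ E_b) ⊕ M1.
177 XOR 107 = 218
160 XOR 101 = 197
198 XOR 121 = 191
  3 XOR  61 =  62
174 XOR  48 = 158
148 XOR 120 = 236
 94 XOR  32 = 126
131 XOR 116 = 247
168 XOR 104 = 192
210 XOR 101 = 183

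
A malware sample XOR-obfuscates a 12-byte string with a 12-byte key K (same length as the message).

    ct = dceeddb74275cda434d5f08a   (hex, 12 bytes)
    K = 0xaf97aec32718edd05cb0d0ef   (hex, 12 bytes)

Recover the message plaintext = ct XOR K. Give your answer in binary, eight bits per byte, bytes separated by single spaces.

01110011 01111001 01110011 01110100 01100101 01101101 00100000 01110100 01101000 01100101 00100000 01100101

XOR is its own inverse, so applying the key byte-wise gives the result directly.
dc XOR af = 73
ee XOR 97 = 79
dd XOR ae = 73
b7 XOR c3 = 74
42 XOR 27 = 65
75 XOR 18 = 6d
cd XOR ed = 20
a4 XOR d0 = 74
34 XOR 5c = 68
d5 XOR b0 = 65
f0 XOR d0 = 20
8a XOR ef = 65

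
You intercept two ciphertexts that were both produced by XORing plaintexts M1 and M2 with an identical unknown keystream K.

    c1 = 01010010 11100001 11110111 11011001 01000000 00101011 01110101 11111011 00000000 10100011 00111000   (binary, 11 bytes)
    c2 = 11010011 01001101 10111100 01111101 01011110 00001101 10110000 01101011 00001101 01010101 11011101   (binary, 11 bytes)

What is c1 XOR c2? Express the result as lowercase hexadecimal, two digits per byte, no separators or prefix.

c1 ⊕ c2 = (M1 ⊕ K) ⊕ (M2 ⊕ K) = M1 ⊕ M2 — the shared key cancels under XOR.
byte 0: 52 ^ d3 = 81
byte 1: e1 ^ 4d = ac
byte 2: f7 ^ bc = 4b
byte 3: d9 ^ 7d = a4
byte 4: 40 ^ 5e = 1e
byte 5: 2b ^ 0d = 26
byte 6: 75 ^ b0 = c5
byte 7: fb ^ 6b = 90
byte 8: 00 ^ 0d = 0d
byte 9: a3 ^ 55 = f6
byte 10: 38 ^ dd = e5

81ac4ba41e26c5900df6e5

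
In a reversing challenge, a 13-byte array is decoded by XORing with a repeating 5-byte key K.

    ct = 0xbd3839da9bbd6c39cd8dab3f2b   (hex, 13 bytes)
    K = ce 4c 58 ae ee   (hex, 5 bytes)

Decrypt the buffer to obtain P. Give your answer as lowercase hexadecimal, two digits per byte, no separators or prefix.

The 5-byte key repeats, so the effective keystream is ce 4c 58 ae ee ce 4c 58 ae ee ce 4c 58.
byte 0: bd XOR ce = 73
byte 1: 38 XOR 4c = 74
byte 2: 39 XOR 58 = 61
byte 3: da XOR ae = 74
byte 4: 9b XOR ee = 75
byte 5: bd XOR ce = 73
byte 6: 6c XOR 4c = 20
byte 7: 39 XOR 58 = 61
byte 8: cd XOR ae = 63
byte 9: 8d XOR ee = 63
byte 10: ab XOR ce = 65
byte 11: 3f XOR 4c = 73
byte 12: 2b XOR 58 = 73

73746174757320616363657373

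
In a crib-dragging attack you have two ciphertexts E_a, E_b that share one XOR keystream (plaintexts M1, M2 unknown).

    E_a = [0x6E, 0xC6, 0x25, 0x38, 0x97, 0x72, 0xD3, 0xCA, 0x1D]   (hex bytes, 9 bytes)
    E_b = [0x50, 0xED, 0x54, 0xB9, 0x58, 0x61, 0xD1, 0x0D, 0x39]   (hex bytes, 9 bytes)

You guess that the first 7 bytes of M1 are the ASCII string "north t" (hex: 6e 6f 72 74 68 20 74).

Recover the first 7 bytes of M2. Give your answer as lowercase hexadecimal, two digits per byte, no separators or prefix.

504403f5a73376

First, E_a ⊕ E_b = (M1 ⊕ K) ⊕ (M2 ⊕ K) = M1 ⊕ M2, so the key drops out. Then M2 = (M1 ⊕ M2) ⊕ M1 over the first 7 bytes.
byte 0: (6e ⊕ 50) ⊕ 6e = 3e ⊕ 6e = 50
byte 1: (c6 ⊕ ed) ⊕ 6f = 2b ⊕ 6f = 44
byte 2: (25 ⊕ 54) ⊕ 72 = 71 ⊕ 72 = 03
byte 3: (38 ⊕ b9) ⊕ 74 = 81 ⊕ 74 = f5
byte 4: (97 ⊕ 58) ⊕ 68 = cf ⊕ 68 = a7
byte 5: (72 ⊕ 61) ⊕ 20 = 13 ⊕ 20 = 33
byte 6: (d3 ⊕ d1) ⊕ 74 = 02 ⊕ 74 = 76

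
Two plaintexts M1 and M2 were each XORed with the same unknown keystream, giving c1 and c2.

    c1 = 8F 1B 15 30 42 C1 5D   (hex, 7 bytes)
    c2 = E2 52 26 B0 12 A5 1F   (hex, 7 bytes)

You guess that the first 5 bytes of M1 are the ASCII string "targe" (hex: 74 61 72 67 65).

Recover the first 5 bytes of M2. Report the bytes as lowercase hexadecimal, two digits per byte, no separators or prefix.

192841e735

First, c1 ⊕ c2 = (M1 ⊕ K) ⊕ (M2 ⊕ K) = M1 ⊕ M2, so the key drops out. Then M2 = (M1 ⊕ M2) ⊕ M1 over the first 5 bytes.
byte 0: (8f ^ e2) ^ 74 = 6d ^ 74 = 19
byte 1: (1b ^ 52) ^ 61 = 49 ^ 61 = 28
byte 2: (15 ^ 26) ^ 72 = 33 ^ 72 = 41
byte 3: (30 ^ b0) ^ 67 = 80 ^ 67 = e7
byte 4: (42 ^ 12) ^ 65 = 50 ^ 65 = 35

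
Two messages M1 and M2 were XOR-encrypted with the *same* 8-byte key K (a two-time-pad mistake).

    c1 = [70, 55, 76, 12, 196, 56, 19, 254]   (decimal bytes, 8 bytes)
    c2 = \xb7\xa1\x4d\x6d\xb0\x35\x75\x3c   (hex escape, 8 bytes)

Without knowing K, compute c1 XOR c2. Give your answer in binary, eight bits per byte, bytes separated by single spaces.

11110001 10010110 00000001 01100001 01110100 00001101 01100110 11000010

c1 ⊕ c2 = (M1 ⊕ K) ⊕ (M2 ⊕ K) = M1 ⊕ M2 — the shared key cancels under XOR.
46 XOR b7 = f1
37 XOR a1 = 96
4c XOR 4d = 01
0c XOR 6d = 61
c4 XOR b0 = 74
38 XOR 35 = 0d
13 XOR 75 = 66
fe XOR 3c = c2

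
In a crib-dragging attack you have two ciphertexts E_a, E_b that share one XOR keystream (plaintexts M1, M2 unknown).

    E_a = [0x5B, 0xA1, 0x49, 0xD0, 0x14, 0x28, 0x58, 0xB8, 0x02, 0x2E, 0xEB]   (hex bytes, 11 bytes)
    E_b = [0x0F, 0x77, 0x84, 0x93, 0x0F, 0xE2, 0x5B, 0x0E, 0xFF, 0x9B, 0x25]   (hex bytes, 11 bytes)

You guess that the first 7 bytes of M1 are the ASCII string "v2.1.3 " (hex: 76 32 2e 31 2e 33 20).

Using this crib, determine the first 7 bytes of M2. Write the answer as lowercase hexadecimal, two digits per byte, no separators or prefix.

First, E_a ⊕ E_b = (M1 ⊕ K) ⊕ (M2 ⊕ K) = M1 ⊕ M2, so the key drops out. Then M2 = (M1 ⊕ M2) ⊕ M1 over the first 7 bytes.
byte 0: (5b xor 0f) xor 76 = 54 xor 76 = 22
byte 1: (a1 xor 77) xor 32 = d6 xor 32 = e4
byte 2: (49 xor 84) xor 2e = cd xor 2e = e3
byte 3: (d0 xor 93) xor 31 = 43 xor 31 = 72
byte 4: (14 xor 0f) xor 2e = 1b xor 2e = 35
byte 5: (28 xor e2) xor 33 = ca xor 33 = f9
byte 6: (58 xor 5b) xor 20 = 03 xor 20 = 23

22e4e37235f923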